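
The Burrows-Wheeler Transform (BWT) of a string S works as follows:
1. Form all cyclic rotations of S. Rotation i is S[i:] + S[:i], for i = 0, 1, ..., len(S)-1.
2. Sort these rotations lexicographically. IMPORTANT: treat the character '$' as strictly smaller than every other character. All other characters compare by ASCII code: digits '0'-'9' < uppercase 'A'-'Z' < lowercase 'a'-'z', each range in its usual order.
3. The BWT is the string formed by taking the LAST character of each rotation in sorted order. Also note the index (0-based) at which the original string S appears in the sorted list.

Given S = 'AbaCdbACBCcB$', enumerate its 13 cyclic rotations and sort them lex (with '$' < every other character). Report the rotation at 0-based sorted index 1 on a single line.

Answer: ACBCcB$AbaCdb

Derivation:
All 13 rotations (rotation i = S[i:]+S[:i]):
  rot[0] = AbaCdbACBCcB$
  rot[1] = baCdbACBCcB$A
  rot[2] = aCdbACBCcB$Ab
  rot[3] = CdbACBCcB$Aba
  rot[4] = dbACBCcB$AbaC
  rot[5] = bACBCcB$AbaCd
  rot[6] = ACBCcB$AbaCdb
  rot[7] = CBCcB$AbaCdbA
  rot[8] = BCcB$AbaCdbAC
  rot[9] = CcB$AbaCdbACB
  rot[10] = cB$AbaCdbACBC
  rot[11] = B$AbaCdbACBCc
  rot[12] = $AbaCdbACBCcB
Sorted (with $ < everything):
  sorted[0] = $AbaCdbACBCcB
  sorted[1] = ACBCcB$AbaCdb
  sorted[2] = AbaCdbACBCcB$
  sorted[3] = B$AbaCdbACBCc
  sorted[4] = BCcB$AbaCdbAC
  sorted[5] = CBCcB$AbaCdbA
  sorted[6] = CcB$AbaCdbACB
  sorted[7] = CdbACBCcB$Aba
  sorted[8] = aCdbACBCcB$Ab
  sorted[9] = bACBCcB$AbaCd
  sorted[10] = baCdbACBCcB$A
  sorted[11] = cB$AbaCdbACBC
  sorted[12] = dbACBCcB$AbaC
sorted[1] = ACBCcB$AbaCdb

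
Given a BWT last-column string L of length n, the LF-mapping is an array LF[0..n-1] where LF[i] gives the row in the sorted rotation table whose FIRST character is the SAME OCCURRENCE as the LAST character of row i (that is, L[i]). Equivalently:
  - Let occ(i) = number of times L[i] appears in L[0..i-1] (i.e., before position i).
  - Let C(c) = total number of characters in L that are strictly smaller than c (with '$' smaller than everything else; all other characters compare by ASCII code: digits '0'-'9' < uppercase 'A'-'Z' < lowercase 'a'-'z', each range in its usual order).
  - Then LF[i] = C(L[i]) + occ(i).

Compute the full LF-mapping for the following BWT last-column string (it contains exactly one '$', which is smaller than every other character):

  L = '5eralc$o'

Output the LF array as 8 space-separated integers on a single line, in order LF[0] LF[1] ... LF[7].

Char counts: '$':1, '5':1, 'a':1, 'c':1, 'e':1, 'l':1, 'o':1, 'r':1
C (first-col start): C('$')=0, C('5')=1, C('a')=2, C('c')=3, C('e')=4, C('l')=5, C('o')=6, C('r')=7
L[0]='5': occ=0, LF[0]=C('5')+0=1+0=1
L[1]='e': occ=0, LF[1]=C('e')+0=4+0=4
L[2]='r': occ=0, LF[2]=C('r')+0=7+0=7
L[3]='a': occ=0, LF[3]=C('a')+0=2+0=2
L[4]='l': occ=0, LF[4]=C('l')+0=5+0=5
L[5]='c': occ=0, LF[5]=C('c')+0=3+0=3
L[6]='$': occ=0, LF[6]=C('$')+0=0+0=0
L[7]='o': occ=0, LF[7]=C('o')+0=6+0=6

Answer: 1 4 7 2 5 3 0 6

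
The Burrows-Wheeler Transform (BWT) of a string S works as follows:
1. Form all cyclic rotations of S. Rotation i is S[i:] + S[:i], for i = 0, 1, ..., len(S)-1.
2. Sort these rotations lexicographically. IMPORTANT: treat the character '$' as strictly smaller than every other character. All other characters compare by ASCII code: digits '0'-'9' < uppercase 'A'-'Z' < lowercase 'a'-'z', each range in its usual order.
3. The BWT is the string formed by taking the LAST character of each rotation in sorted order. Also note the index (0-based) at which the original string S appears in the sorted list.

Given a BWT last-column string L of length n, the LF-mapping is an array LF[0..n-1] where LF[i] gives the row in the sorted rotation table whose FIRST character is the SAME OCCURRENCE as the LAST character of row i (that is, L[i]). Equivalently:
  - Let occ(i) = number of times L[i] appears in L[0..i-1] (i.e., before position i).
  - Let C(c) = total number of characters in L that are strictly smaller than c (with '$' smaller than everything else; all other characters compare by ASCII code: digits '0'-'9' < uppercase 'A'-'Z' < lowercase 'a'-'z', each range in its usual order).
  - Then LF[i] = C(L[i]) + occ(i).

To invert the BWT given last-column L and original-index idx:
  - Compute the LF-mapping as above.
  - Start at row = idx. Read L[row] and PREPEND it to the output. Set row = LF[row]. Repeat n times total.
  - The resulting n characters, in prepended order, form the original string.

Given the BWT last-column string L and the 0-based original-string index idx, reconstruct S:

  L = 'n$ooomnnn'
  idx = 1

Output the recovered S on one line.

Answer: mnononon$

Derivation:
LF mapping: 2 0 6 7 8 1 3 4 5
Walk LF starting at row 1, prepending L[row]:
  step 1: row=1, L[1]='$', prepend. Next row=LF[1]=0
  step 2: row=0, L[0]='n', prepend. Next row=LF[0]=2
  step 3: row=2, L[2]='o', prepend. Next row=LF[2]=6
  step 4: row=6, L[6]='n', prepend. Next row=LF[6]=3
  step 5: row=3, L[3]='o', prepend. Next row=LF[3]=7
  step 6: row=7, L[7]='n', prepend. Next row=LF[7]=4
  step 7: row=4, L[4]='o', prepend. Next row=LF[4]=8
  step 8: row=8, L[8]='n', prepend. Next row=LF[8]=5
  step 9: row=5, L[5]='m', prepend. Next row=LF[5]=1
Reversed output: mnononon$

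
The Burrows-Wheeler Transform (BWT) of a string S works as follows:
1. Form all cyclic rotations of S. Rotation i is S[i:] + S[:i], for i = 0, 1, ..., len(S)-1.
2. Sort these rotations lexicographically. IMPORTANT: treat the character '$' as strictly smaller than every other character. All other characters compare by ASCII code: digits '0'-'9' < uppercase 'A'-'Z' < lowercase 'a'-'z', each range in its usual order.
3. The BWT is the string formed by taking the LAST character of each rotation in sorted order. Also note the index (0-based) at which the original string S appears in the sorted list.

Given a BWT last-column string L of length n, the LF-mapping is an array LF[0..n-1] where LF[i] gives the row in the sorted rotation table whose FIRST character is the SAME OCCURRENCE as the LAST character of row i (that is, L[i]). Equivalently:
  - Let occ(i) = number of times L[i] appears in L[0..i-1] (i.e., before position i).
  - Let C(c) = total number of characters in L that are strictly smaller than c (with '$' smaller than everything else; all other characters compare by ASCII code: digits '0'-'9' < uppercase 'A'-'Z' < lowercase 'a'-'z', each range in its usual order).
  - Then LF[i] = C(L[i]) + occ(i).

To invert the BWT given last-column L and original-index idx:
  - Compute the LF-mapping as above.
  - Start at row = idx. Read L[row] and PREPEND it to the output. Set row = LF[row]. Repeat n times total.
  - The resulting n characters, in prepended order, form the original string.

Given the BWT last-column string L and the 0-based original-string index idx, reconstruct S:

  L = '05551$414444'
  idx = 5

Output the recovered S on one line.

Answer: 44514514450$

Derivation:
LF mapping: 1 9 10 11 2 0 4 3 5 6 7 8
Walk LF starting at row 5, prepending L[row]:
  step 1: row=5, L[5]='$', prepend. Next row=LF[5]=0
  step 2: row=0, L[0]='0', prepend. Next row=LF[0]=1
  step 3: row=1, L[1]='5', prepend. Next row=LF[1]=9
  step 4: row=9, L[9]='4', prepend. Next row=LF[9]=6
  step 5: row=6, L[6]='4', prepend. Next row=LF[6]=4
  step 6: row=4, L[4]='1', prepend. Next row=LF[4]=2
  step 7: row=2, L[2]='5', prepend. Next row=LF[2]=10
  step 8: row=10, L[10]='4', prepend. Next row=LF[10]=7
  step 9: row=7, L[7]='1', prepend. Next row=LF[7]=3
  step 10: row=3, L[3]='5', prepend. Next row=LF[3]=11
  step 11: row=11, L[11]='4', prepend. Next row=LF[11]=8
  step 12: row=8, L[8]='4', prepend. Next row=LF[8]=5
Reversed output: 44514514450$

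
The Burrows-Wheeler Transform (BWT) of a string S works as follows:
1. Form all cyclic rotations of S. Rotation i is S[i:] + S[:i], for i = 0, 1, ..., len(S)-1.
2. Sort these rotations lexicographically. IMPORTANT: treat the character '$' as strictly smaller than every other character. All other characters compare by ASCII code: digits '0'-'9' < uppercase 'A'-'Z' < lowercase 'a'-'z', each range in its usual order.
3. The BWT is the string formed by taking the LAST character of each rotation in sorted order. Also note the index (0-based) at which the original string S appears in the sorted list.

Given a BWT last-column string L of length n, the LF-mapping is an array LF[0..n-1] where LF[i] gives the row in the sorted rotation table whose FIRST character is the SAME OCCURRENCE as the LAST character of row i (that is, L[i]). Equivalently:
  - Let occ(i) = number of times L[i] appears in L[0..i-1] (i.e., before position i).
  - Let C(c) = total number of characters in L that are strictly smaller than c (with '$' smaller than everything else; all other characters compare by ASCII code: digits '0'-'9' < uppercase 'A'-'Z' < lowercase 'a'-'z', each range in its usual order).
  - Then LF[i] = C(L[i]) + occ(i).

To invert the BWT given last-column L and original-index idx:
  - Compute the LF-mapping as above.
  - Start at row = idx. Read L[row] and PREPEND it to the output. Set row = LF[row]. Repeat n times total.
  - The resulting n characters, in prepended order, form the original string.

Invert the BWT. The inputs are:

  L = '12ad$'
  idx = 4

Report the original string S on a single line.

LF mapping: 1 2 3 4 0
Walk LF starting at row 4, prepending L[row]:
  step 1: row=4, L[4]='$', prepend. Next row=LF[4]=0
  step 2: row=0, L[0]='1', prepend. Next row=LF[0]=1
  step 3: row=1, L[1]='2', prepend. Next row=LF[1]=2
  step 4: row=2, L[2]='a', prepend. Next row=LF[2]=3
  step 5: row=3, L[3]='d', prepend. Next row=LF[3]=4
Reversed output: da21$

Answer: da21$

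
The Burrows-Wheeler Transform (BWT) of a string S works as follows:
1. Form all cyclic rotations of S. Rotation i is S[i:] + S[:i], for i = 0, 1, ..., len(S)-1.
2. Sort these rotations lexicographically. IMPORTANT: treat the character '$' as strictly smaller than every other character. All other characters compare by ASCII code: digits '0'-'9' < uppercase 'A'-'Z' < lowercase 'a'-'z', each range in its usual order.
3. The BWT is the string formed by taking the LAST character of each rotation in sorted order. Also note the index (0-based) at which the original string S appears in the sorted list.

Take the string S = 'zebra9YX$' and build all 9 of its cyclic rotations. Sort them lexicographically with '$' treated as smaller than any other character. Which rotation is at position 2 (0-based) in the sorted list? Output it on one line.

All 9 rotations (rotation i = S[i:]+S[:i]):
  rot[0] = zebra9YX$
  rot[1] = ebra9YX$z
  rot[2] = bra9YX$ze
  rot[3] = ra9YX$zeb
  rot[4] = a9YX$zebr
  rot[5] = 9YX$zebra
  rot[6] = YX$zebra9
  rot[7] = X$zebra9Y
  rot[8] = $zebra9YX
Sorted (with $ < everything):
  sorted[0] = $zebra9YX
  sorted[1] = 9YX$zebra
  sorted[2] = X$zebra9Y
  sorted[3] = YX$zebra9
  sorted[4] = a9YX$zebr
  sorted[5] = bra9YX$ze
  sorted[6] = ebra9YX$z
  sorted[7] = ra9YX$zeb
  sorted[8] = zebra9YX$
sorted[2] = X$zebra9Y

Answer: X$zebra9Y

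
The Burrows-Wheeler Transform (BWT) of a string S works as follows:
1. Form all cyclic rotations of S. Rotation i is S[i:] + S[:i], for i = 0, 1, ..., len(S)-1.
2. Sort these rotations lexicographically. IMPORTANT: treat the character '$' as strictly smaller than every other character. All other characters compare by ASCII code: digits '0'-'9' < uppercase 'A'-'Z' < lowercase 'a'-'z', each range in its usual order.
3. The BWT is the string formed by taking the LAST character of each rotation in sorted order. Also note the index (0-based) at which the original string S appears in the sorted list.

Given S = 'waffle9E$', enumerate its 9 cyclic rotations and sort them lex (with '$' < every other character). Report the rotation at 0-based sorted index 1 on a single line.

All 9 rotations (rotation i = S[i:]+S[:i]):
  rot[0] = waffle9E$
  rot[1] = affle9E$w
  rot[2] = ffle9E$wa
  rot[3] = fle9E$waf
  rot[4] = le9E$waff
  rot[5] = e9E$waffl
  rot[6] = 9E$waffle
  rot[7] = E$waffle9
  rot[8] = $waffle9E
Sorted (with $ < everything):
  sorted[0] = $waffle9E
  sorted[1] = 9E$waffle
  sorted[2] = E$waffle9
  sorted[3] = affle9E$w
  sorted[4] = e9E$waffl
  sorted[5] = ffle9E$wa
  sorted[6] = fle9E$waf
  sorted[7] = le9E$waff
  sorted[8] = waffle9E$
sorted[1] = 9E$waffle

Answer: 9E$waffle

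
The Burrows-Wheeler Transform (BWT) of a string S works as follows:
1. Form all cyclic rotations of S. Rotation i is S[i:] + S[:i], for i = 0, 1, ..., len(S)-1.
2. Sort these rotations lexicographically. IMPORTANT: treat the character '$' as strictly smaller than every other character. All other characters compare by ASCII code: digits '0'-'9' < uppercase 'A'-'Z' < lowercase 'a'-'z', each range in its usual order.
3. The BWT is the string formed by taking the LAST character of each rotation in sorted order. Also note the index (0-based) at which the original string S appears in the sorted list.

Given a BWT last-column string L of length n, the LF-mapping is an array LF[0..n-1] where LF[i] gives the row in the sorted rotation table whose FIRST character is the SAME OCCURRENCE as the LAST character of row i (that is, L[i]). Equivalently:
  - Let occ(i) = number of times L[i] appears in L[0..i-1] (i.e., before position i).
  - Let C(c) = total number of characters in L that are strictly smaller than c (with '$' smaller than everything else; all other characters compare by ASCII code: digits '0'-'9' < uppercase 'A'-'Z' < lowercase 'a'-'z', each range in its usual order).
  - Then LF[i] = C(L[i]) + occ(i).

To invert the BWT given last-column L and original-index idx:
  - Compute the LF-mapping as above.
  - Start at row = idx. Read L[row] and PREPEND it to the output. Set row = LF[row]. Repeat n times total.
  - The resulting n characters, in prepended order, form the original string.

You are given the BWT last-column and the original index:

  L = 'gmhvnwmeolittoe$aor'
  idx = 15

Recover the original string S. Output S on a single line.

Answer: tomatooverwhelming$

Derivation:
LF mapping: 4 8 5 17 10 18 9 2 11 7 6 15 16 12 3 0 1 13 14
Walk LF starting at row 15, prepending L[row]:
  step 1: row=15, L[15]='$', prepend. Next row=LF[15]=0
  step 2: row=0, L[0]='g', prepend. Next row=LF[0]=4
  step 3: row=4, L[4]='n', prepend. Next row=LF[4]=10
  step 4: row=10, L[10]='i', prepend. Next row=LF[10]=6
  step 5: row=6, L[6]='m', prepend. Next row=LF[6]=9
  step 6: row=9, L[9]='l', prepend. Next row=LF[9]=7
  step 7: row=7, L[7]='e', prepend. Next row=LF[7]=2
  step 8: row=2, L[2]='h', prepend. Next row=LF[2]=5
  step 9: row=5, L[5]='w', prepend. Next row=LF[5]=18
  step 10: row=18, L[18]='r', prepend. Next row=LF[18]=14
  step 11: row=14, L[14]='e', prepend. Next row=LF[14]=3
  step 12: row=3, L[3]='v', prepend. Next row=LF[3]=17
  step 13: row=17, L[17]='o', prepend. Next row=LF[17]=13
  step 14: row=13, L[13]='o', prepend. Next row=LF[13]=12
  step 15: row=12, L[12]='t', prepend. Next row=LF[12]=16
  step 16: row=16, L[16]='a', prepend. Next row=LF[16]=1
  step 17: row=1, L[1]='m', prepend. Next row=LF[1]=8
  step 18: row=8, L[8]='o', prepend. Next row=LF[8]=11
  step 19: row=11, L[11]='t', prepend. Next row=LF[11]=15
Reversed output: tomatooverwhelming$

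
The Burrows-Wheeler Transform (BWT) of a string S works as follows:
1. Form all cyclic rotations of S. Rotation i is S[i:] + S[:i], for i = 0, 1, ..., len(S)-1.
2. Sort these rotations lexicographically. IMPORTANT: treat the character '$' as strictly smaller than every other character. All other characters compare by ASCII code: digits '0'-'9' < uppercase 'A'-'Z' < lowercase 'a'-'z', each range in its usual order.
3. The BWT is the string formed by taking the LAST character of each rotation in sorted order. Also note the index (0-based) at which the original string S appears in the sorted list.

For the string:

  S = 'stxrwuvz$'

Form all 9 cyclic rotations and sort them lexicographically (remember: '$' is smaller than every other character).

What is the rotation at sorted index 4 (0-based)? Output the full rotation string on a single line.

All 9 rotations (rotation i = S[i:]+S[:i]):
  rot[0] = stxrwuvz$
  rot[1] = txrwuvz$s
  rot[2] = xrwuvz$st
  rot[3] = rwuvz$stx
  rot[4] = wuvz$stxr
  rot[5] = uvz$stxrw
  rot[6] = vz$stxrwu
  rot[7] = z$stxrwuv
  rot[8] = $stxrwuvz
Sorted (with $ < everything):
  sorted[0] = $stxrwuvz
  sorted[1] = rwuvz$stx
  sorted[2] = stxrwuvz$
  sorted[3] = txrwuvz$s
  sorted[4] = uvz$stxrw
  sorted[5] = vz$stxrwu
  sorted[6] = wuvz$stxr
  sorted[7] = xrwuvz$st
  sorted[8] = z$stxrwuv
sorted[4] = uvz$stxrw

Answer: uvz$stxrw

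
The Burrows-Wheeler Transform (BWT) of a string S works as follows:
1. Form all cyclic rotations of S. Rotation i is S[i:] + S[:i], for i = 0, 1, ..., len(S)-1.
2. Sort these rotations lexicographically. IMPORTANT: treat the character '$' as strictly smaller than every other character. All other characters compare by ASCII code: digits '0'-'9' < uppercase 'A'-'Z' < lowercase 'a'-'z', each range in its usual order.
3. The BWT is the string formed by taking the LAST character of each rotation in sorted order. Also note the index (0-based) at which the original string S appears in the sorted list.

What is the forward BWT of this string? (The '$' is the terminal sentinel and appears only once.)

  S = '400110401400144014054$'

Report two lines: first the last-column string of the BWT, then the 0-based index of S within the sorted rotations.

All 22 rotations (rotation i = S[i:]+S[:i]):
  rot[0] = 400110401400144014054$
  rot[1] = 00110401400144014054$4
  rot[2] = 0110401400144014054$40
  rot[3] = 110401400144014054$400
  rot[4] = 10401400144014054$4001
  rot[5] = 0401400144014054$40011
  rot[6] = 401400144014054$400110
  rot[7] = 01400144014054$4001104
  rot[8] = 1400144014054$40011040
  rot[9] = 400144014054$400110401
  rot[10] = 00144014054$4001104014
  rot[11] = 0144014054$40011040140
  rot[12] = 144014054$400110401400
  rot[13] = 44014054$4001104014001
  rot[14] = 4014054$40011040140014
  rot[15] = 014054$400110401400144
  rot[16] = 14054$4001104014001440
  rot[17] = 4054$40011040140014401
  rot[18] = 054$400110401400144014
  rot[19] = 54$4001104014001440140
  rot[20] = 4$40011040140014401405
  rot[21] = $400110401400144014054
Sorted (with $ < everything):
  sorted[0] = $400110401400144014054  (last char: '4')
  sorted[1] = 00110401400144014054$4  (last char: '4')
  sorted[2] = 00144014054$4001104014  (last char: '4')
  sorted[3] = 0110401400144014054$40  (last char: '0')
  sorted[4] = 01400144014054$4001104  (last char: '4')
  sorted[5] = 014054$400110401400144  (last char: '4')
  sorted[6] = 0144014054$40011040140  (last char: '0')
  sorted[7] = 0401400144014054$40011  (last char: '1')
  sorted[8] = 054$400110401400144014  (last char: '4')
  sorted[9] = 10401400144014054$4001  (last char: '1')
  sorted[10] = 110401400144014054$400  (last char: '0')
  sorted[11] = 1400144014054$40011040  (last char: '0')
  sorted[12] = 14054$4001104014001440  (last char: '0')
  sorted[13] = 144014054$400110401400  (last char: '0')
  sorted[14] = 4$40011040140014401405  (last char: '5')
  sorted[15] = 400110401400144014054$  (last char: '$')
  sorted[16] = 400144014054$400110401  (last char: '1')
  sorted[17] = 401400144014054$400110  (last char: '0')
  sorted[18] = 4014054$40011040140014  (last char: '4')
  sorted[19] = 4054$40011040140014401  (last char: '1')
  sorted[20] = 44014054$4001104014001  (last char: '1')
  sorted[21] = 54$4001104014001440140  (last char: '0')
Last column: 444044014100005$104110
Original string S is at sorted index 15

Answer: 444044014100005$104110
15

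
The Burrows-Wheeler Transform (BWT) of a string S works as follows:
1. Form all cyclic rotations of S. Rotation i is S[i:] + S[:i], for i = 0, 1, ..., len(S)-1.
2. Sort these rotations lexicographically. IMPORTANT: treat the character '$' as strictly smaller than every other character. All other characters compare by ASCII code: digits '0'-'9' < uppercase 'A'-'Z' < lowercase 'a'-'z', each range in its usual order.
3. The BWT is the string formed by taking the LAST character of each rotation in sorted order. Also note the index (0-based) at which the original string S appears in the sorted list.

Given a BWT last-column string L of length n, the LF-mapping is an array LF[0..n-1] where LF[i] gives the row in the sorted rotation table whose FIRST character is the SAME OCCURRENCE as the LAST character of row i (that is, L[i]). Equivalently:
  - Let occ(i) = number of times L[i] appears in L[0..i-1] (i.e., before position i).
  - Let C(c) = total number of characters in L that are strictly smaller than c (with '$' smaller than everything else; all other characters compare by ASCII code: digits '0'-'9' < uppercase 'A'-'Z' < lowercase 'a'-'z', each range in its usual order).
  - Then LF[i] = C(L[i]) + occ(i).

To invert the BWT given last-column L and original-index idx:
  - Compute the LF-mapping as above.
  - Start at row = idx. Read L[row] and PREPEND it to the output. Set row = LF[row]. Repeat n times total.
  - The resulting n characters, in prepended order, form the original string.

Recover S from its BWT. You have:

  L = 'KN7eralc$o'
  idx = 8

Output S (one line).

Answer: oracleN7K$

Derivation:
LF mapping: 2 3 1 6 9 4 7 5 0 8
Walk LF starting at row 8, prepending L[row]:
  step 1: row=8, L[8]='$', prepend. Next row=LF[8]=0
  step 2: row=0, L[0]='K', prepend. Next row=LF[0]=2
  step 3: row=2, L[2]='7', prepend. Next row=LF[2]=1
  step 4: row=1, L[1]='N', prepend. Next row=LF[1]=3
  step 5: row=3, L[3]='e', prepend. Next row=LF[3]=6
  step 6: row=6, L[6]='l', prepend. Next row=LF[6]=7
  step 7: row=7, L[7]='c', prepend. Next row=LF[7]=5
  step 8: row=5, L[5]='a', prepend. Next row=LF[5]=4
  step 9: row=4, L[4]='r', prepend. Next row=LF[4]=9
  step 10: row=9, L[9]='o', prepend. Next row=LF[9]=8
Reversed output: oracleN7K$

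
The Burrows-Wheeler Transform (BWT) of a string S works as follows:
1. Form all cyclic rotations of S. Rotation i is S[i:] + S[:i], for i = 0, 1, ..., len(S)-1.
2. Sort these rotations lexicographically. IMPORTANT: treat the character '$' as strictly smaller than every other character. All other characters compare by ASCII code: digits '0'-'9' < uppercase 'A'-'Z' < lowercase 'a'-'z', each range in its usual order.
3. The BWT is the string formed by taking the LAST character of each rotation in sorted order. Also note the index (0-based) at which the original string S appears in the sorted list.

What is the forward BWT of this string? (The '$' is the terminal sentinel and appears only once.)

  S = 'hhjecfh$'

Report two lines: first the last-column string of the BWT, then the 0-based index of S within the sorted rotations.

All 8 rotations (rotation i = S[i:]+S[:i]):
  rot[0] = hhjecfh$
  rot[1] = hjecfh$h
  rot[2] = jecfh$hh
  rot[3] = ecfh$hhj
  rot[4] = cfh$hhje
  rot[5] = fh$hhjec
  rot[6] = h$hhjecf
  rot[7] = $hhjecfh
Sorted (with $ < everything):
  sorted[0] = $hhjecfh  (last char: 'h')
  sorted[1] = cfh$hhje  (last char: 'e')
  sorted[2] = ecfh$hhj  (last char: 'j')
  sorted[3] = fh$hhjec  (last char: 'c')
  sorted[4] = h$hhjecf  (last char: 'f')
  sorted[5] = hhjecfh$  (last char: '$')
  sorted[6] = hjecfh$h  (last char: 'h')
  sorted[7] = jecfh$hh  (last char: 'h')
Last column: hejcf$hh
Original string S is at sorted index 5

Answer: hejcf$hh
5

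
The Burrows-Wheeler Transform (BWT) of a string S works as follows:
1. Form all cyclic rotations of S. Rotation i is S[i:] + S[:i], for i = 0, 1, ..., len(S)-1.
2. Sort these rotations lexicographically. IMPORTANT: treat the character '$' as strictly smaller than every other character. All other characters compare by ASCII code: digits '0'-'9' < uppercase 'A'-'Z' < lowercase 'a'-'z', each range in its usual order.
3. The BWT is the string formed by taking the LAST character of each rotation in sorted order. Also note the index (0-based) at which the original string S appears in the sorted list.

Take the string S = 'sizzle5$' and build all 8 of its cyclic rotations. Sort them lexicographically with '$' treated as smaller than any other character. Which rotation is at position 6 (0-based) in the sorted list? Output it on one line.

All 8 rotations (rotation i = S[i:]+S[:i]):
  rot[0] = sizzle5$
  rot[1] = izzle5$s
  rot[2] = zzle5$si
  rot[3] = zle5$siz
  rot[4] = le5$sizz
  rot[5] = e5$sizzl
  rot[6] = 5$sizzle
  rot[7] = $sizzle5
Sorted (with $ < everything):
  sorted[0] = $sizzle5
  sorted[1] = 5$sizzle
  sorted[2] = e5$sizzl
  sorted[3] = izzle5$s
  sorted[4] = le5$sizz
  sorted[5] = sizzle5$
  sorted[6] = zle5$siz
  sorted[7] = zzle5$si
sorted[6] = zle5$siz

Answer: zle5$siz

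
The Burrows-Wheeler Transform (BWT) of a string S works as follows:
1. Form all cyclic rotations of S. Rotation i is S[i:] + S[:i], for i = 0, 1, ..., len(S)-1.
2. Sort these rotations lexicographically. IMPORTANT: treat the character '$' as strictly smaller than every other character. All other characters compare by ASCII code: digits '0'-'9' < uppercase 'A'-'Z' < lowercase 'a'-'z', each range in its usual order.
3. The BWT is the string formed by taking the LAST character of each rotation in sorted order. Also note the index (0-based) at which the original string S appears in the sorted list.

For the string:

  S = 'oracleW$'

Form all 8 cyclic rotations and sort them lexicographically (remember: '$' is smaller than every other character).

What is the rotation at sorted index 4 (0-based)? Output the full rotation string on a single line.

Answer: eW$oracl

Derivation:
All 8 rotations (rotation i = S[i:]+S[:i]):
  rot[0] = oracleW$
  rot[1] = racleW$o
  rot[2] = acleW$or
  rot[3] = cleW$ora
  rot[4] = leW$orac
  rot[5] = eW$oracl
  rot[6] = W$oracle
  rot[7] = $oracleW
Sorted (with $ < everything):
  sorted[0] = $oracleW
  sorted[1] = W$oracle
  sorted[2] = acleW$or
  sorted[3] = cleW$ora
  sorted[4] = eW$oracl
  sorted[5] = leW$orac
  sorted[6] = oracleW$
  sorted[7] = racleW$o
sorted[4] = eW$oracl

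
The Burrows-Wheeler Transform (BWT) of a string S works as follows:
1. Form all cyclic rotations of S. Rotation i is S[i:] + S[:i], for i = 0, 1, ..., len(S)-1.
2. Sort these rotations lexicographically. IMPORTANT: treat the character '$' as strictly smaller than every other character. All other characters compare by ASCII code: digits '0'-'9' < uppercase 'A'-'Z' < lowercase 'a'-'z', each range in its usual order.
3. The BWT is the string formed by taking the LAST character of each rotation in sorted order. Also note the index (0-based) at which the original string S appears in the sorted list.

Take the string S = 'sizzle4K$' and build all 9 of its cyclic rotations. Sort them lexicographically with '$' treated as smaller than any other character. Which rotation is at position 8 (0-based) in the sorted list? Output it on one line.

All 9 rotations (rotation i = S[i:]+S[:i]):
  rot[0] = sizzle4K$
  rot[1] = izzle4K$s
  rot[2] = zzle4K$si
  rot[3] = zle4K$siz
  rot[4] = le4K$sizz
  rot[5] = e4K$sizzl
  rot[6] = 4K$sizzle
  rot[7] = K$sizzle4
  rot[8] = $sizzle4K
Sorted (with $ < everything):
  sorted[0] = $sizzle4K
  sorted[1] = 4K$sizzle
  sorted[2] = K$sizzle4
  sorted[3] = e4K$sizzl
  sorted[4] = izzle4K$s
  sorted[5] = le4K$sizz
  sorted[6] = sizzle4K$
  sorted[7] = zle4K$siz
  sorted[8] = zzle4K$si
sorted[8] = zzle4K$si

Answer: zzle4K$si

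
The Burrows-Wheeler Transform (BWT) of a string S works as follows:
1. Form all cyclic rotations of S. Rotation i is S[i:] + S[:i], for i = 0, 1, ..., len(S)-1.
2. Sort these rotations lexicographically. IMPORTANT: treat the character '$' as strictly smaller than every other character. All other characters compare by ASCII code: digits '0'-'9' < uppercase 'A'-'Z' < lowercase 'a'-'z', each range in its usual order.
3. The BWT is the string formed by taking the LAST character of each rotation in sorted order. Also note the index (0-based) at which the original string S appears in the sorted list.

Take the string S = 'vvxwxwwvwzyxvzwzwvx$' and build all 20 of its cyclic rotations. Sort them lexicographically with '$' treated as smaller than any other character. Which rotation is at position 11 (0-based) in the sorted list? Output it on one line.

All 20 rotations (rotation i = S[i:]+S[:i]):
  rot[0] = vvxwxwwvwzyxvzwzwvx$
  rot[1] = vxwxwwvwzyxvzwzwvx$v
  rot[2] = xwxwwvwzyxvzwzwvx$vv
  rot[3] = wxwwvwzyxvzwzwvx$vvx
  rot[4] = xwwvwzyxvzwzwvx$vvxw
  rot[5] = wwvwzyxvzwzwvx$vvxwx
  rot[6] = wvwzyxvzwzwvx$vvxwxw
  rot[7] = vwzyxvzwzwvx$vvxwxww
  rot[8] = wzyxvzwzwvx$vvxwxwwv
  rot[9] = zyxvzwzwvx$vvxwxwwvw
  rot[10] = yxvzwzwvx$vvxwxwwvwz
  rot[11] = xvzwzwvx$vvxwxwwvwzy
  rot[12] = vzwzwvx$vvxwxwwvwzyx
  rot[13] = zwzwvx$vvxwxwwvwzyxv
  rot[14] = wzwvx$vvxwxwwvwzyxvz
  rot[15] = zwvx$vvxwxwwvwzyxvzw
  rot[16] = wvx$vvxwxwwvwzyxvzwz
  rot[17] = vx$vvxwxwwvwzyxvzwzw
  rot[18] = x$vvxwxwwvwzyxvzwzwv
  rot[19] = $vvxwxwwvwzyxvzwzwvx
Sorted (with $ < everything):
  sorted[0] = $vvxwxwwvwzyxvzwzwvx
  sorted[1] = vvxwxwwvwzyxvzwzwvx$
  sorted[2] = vwzyxvzwzwvx$vvxwxww
  sorted[3] = vx$vvxwxwwvwzyxvzwzw
  sorted[4] = vxwxwwvwzyxvzwzwvx$v
  sorted[5] = vzwzwvx$vvxwxwwvwzyx
  sorted[6] = wvwzyxvzwzwvx$vvxwxw
  sorted[7] = wvx$vvxwxwwvwzyxvzwz
  sorted[8] = wwvwzyxvzwzwvx$vvxwx
  sorted[9] = wxwwvwzyxvzwzwvx$vvx
  sorted[10] = wzwvx$vvxwxwwvwzyxvz
  sorted[11] = wzyxvzwzwvx$vvxwxwwv
  sorted[12] = x$vvxwxwwvwzyxvzwzwv
  sorted[13] = xvzwzwvx$vvxwxwwvwzy
  sorted[14] = xwwvwzyxvzwzwvx$vvxw
  sorted[15] = xwxwwvwzyxvzwzwvx$vv
  sorted[16] = yxvzwzwvx$vvxwxwwvwz
  sorted[17] = zwvx$vvxwxwwvwzyxvzw
  sorted[18] = zwzwvx$vvxwxwwvwzyxv
  sorted[19] = zyxvzwzwvx$vvxwxwwvw
sorted[11] = wzyxvzwzwvx$vvxwxwwv

Answer: wzyxvzwzwvx$vvxwxwwv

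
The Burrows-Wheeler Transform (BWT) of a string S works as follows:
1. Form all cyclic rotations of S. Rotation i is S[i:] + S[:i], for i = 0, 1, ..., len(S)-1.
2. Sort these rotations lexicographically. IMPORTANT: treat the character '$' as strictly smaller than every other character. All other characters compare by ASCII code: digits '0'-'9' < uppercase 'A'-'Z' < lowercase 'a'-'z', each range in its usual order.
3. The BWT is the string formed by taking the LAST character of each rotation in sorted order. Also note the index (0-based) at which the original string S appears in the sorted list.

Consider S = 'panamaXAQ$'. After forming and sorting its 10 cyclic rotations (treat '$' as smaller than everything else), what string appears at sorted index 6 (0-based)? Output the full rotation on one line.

Answer: anamaXAQ$p

Derivation:
All 10 rotations (rotation i = S[i:]+S[:i]):
  rot[0] = panamaXAQ$
  rot[1] = anamaXAQ$p
  rot[2] = namaXAQ$pa
  rot[3] = amaXAQ$pan
  rot[4] = maXAQ$pana
  rot[5] = aXAQ$panam
  rot[6] = XAQ$panama
  rot[7] = AQ$panamaX
  rot[8] = Q$panamaXA
  rot[9] = $panamaXAQ
Sorted (with $ < everything):
  sorted[0] = $panamaXAQ
  sorted[1] = AQ$panamaX
  sorted[2] = Q$panamaXA
  sorted[3] = XAQ$panama
  sorted[4] = aXAQ$panam
  sorted[5] = amaXAQ$pan
  sorted[6] = anamaXAQ$p
  sorted[7] = maXAQ$pana
  sorted[8] = namaXAQ$pa
  sorted[9] = panamaXAQ$
sorted[6] = anamaXAQ$p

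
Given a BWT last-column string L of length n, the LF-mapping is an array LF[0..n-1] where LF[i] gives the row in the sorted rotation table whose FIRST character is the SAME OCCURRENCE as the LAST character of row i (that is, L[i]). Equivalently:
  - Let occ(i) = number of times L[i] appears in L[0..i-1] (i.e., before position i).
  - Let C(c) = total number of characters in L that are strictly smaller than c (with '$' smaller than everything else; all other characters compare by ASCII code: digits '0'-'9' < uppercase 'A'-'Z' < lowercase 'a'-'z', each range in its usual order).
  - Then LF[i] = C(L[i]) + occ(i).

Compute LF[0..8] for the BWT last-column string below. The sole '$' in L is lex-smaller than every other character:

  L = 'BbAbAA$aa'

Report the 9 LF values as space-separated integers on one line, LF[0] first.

Char counts: '$':1, 'A':3, 'B':1, 'a':2, 'b':2
C (first-col start): C('$')=0, C('A')=1, C('B')=4, C('a')=5, C('b')=7
L[0]='B': occ=0, LF[0]=C('B')+0=4+0=4
L[1]='b': occ=0, LF[1]=C('b')+0=7+0=7
L[2]='A': occ=0, LF[2]=C('A')+0=1+0=1
L[3]='b': occ=1, LF[3]=C('b')+1=7+1=8
L[4]='A': occ=1, LF[4]=C('A')+1=1+1=2
L[5]='A': occ=2, LF[5]=C('A')+2=1+2=3
L[6]='$': occ=0, LF[6]=C('$')+0=0+0=0
L[7]='a': occ=0, LF[7]=C('a')+0=5+0=5
L[8]='a': occ=1, LF[8]=C('a')+1=5+1=6

Answer: 4 7 1 8 2 3 0 5 6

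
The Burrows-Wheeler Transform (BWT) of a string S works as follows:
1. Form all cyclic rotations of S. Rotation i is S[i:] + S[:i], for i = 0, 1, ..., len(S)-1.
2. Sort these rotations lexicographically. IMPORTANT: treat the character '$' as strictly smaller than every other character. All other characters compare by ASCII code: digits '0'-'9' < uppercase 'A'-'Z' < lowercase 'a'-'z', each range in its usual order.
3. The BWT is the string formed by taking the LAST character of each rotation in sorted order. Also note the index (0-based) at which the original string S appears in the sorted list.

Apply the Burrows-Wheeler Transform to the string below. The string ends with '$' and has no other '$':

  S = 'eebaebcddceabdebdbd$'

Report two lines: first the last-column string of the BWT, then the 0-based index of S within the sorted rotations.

All 20 rotations (rotation i = S[i:]+S[:i]):
  rot[0] = eebaebcddceabdebdbd$
  rot[1] = ebaebcddceabdebdbd$e
  rot[2] = baebcddceabdebdbd$ee
  rot[3] = aebcddceabdebdbd$eeb
  rot[4] = ebcddceabdebdbd$eeba
  rot[5] = bcddceabdebdbd$eebae
  rot[6] = cddceabdebdbd$eebaeb
  rot[7] = ddceabdebdbd$eebaebc
  rot[8] = dceabdebdbd$eebaebcd
  rot[9] = ceabdebdbd$eebaebcdd
  rot[10] = eabdebdbd$eebaebcddc
  rot[11] = abdebdbd$eebaebcddce
  rot[12] = bdebdbd$eebaebcddcea
  rot[13] = debdbd$eebaebcddceab
  rot[14] = ebdbd$eebaebcddceabd
  rot[15] = bdbd$eebaebcddceabde
  rot[16] = dbd$eebaebcddceabdeb
  rot[17] = bd$eebaebcddceabdebd
  rot[18] = d$eebaebcddceabdebdb
  rot[19] = $eebaebcddceabdebdbd
Sorted (with $ < everything):
  sorted[0] = $eebaebcddceabdebdbd  (last char: 'd')
  sorted[1] = abdebdbd$eebaebcddce  (last char: 'e')
  sorted[2] = aebcddceabdebdbd$eeb  (last char: 'b')
  sorted[3] = baebcddceabdebdbd$ee  (last char: 'e')
  sorted[4] = bcddceabdebdbd$eebae  (last char: 'e')
  sorted[5] = bd$eebaebcddceabdebd  (last char: 'd')
  sorted[6] = bdbd$eebaebcddceabde  (last char: 'e')
  sorted[7] = bdebdbd$eebaebcddcea  (last char: 'a')
  sorted[8] = cddceabdebdbd$eebaeb  (last char: 'b')
  sorted[9] = ceabdebdbd$eebaebcdd  (last char: 'd')
  sorted[10] = d$eebaebcddceabdebdb  (last char: 'b')
  sorted[11] = dbd$eebaebcddceabdeb  (last char: 'b')
  sorted[12] = dceabdebdbd$eebaebcd  (last char: 'd')
  sorted[13] = ddceabdebdbd$eebaebc  (last char: 'c')
  sorted[14] = debdbd$eebaebcddceab  (last char: 'b')
  sorted[15] = eabdebdbd$eebaebcddc  (last char: 'c')
  sorted[16] = ebaebcddceabdebdbd$e  (last char: 'e')
  sorted[17] = ebcddceabdebdbd$eeba  (last char: 'a')
  sorted[18] = ebdbd$eebaebcddceabd  (last char: 'd')
  sorted[19] = eebaebcddceabdebdbd$  (last char: '$')
Last column: debeedeabdbbdcbcead$
Original string S is at sorted index 19

Answer: debeedeabdbbdcbcead$
19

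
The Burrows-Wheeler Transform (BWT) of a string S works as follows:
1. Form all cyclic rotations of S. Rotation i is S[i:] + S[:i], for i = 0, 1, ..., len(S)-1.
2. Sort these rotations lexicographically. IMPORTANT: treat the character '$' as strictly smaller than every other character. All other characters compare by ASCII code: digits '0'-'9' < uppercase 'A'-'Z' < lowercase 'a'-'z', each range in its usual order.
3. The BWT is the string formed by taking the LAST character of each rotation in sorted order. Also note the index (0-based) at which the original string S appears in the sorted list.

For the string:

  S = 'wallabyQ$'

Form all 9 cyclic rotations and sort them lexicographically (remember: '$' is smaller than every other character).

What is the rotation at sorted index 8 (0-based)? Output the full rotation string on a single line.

Answer: yQ$wallab

Derivation:
All 9 rotations (rotation i = S[i:]+S[:i]):
  rot[0] = wallabyQ$
  rot[1] = allabyQ$w
  rot[2] = llabyQ$wa
  rot[3] = labyQ$wal
  rot[4] = abyQ$wall
  rot[5] = byQ$walla
  rot[6] = yQ$wallab
  rot[7] = Q$wallaby
  rot[8] = $wallabyQ
Sorted (with $ < everything):
  sorted[0] = $wallabyQ
  sorted[1] = Q$wallaby
  sorted[2] = abyQ$wall
  sorted[3] = allabyQ$w
  sorted[4] = byQ$walla
  sorted[5] = labyQ$wal
  sorted[6] = llabyQ$wa
  sorted[7] = wallabyQ$
  sorted[8] = yQ$wallab
sorted[8] = yQ$wallab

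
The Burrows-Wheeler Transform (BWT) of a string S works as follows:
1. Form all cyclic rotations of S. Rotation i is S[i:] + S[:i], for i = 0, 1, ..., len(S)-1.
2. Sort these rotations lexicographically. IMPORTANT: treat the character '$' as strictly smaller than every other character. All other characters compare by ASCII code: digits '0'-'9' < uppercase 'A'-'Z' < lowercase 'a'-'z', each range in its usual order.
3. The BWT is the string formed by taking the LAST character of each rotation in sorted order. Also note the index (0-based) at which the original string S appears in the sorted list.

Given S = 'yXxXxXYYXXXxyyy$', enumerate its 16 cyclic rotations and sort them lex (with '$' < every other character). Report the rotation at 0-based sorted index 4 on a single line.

All 16 rotations (rotation i = S[i:]+S[:i]):
  rot[0] = yXxXxXYYXXXxyyy$
  rot[1] = XxXxXYYXXXxyyy$y
  rot[2] = xXxXYYXXXxyyy$yX
  rot[3] = XxXYYXXXxyyy$yXx
  rot[4] = xXYYXXXxyyy$yXxX
  rot[5] = XYYXXXxyyy$yXxXx
  rot[6] = YYXXXxyyy$yXxXxX
  rot[7] = YXXXxyyy$yXxXxXY
  rot[8] = XXXxyyy$yXxXxXYY
  rot[9] = XXxyyy$yXxXxXYYX
  rot[10] = Xxyyy$yXxXxXYYXX
  rot[11] = xyyy$yXxXxXYYXXX
  rot[12] = yyy$yXxXxXYYXXXx
  rot[13] = yy$yXxXxXYYXXXxy
  rot[14] = y$yXxXxXYYXXXxyy
  rot[15] = $yXxXxXYYXXXxyyy
Sorted (with $ < everything):
  sorted[0] = $yXxXxXYYXXXxyyy
  sorted[1] = XXXxyyy$yXxXxXYY
  sorted[2] = XXxyyy$yXxXxXYYX
  sorted[3] = XYYXXXxyyy$yXxXx
  sorted[4] = XxXYYXXXxyyy$yXx
  sorted[5] = XxXxXYYXXXxyyy$y
  sorted[6] = Xxyyy$yXxXxXYYXX
  sorted[7] = YXXXxyyy$yXxXxXY
  sorted[8] = YYXXXxyyy$yXxXxX
  sorted[9] = xXYYXXXxyyy$yXxX
  sorted[10] = xXxXYYXXXxyyy$yX
  sorted[11] = xyyy$yXxXxXYYXXX
  sorted[12] = y$yXxXxXYYXXXxyy
  sorted[13] = yXxXxXYYXXXxyyy$
  sorted[14] = yy$yXxXxXYYXXXxy
  sorted[15] = yyy$yXxXxXYYXXXx
sorted[4] = XxXYYXXXxyyy$yXx

Answer: XxXYYXXXxyyy$yXx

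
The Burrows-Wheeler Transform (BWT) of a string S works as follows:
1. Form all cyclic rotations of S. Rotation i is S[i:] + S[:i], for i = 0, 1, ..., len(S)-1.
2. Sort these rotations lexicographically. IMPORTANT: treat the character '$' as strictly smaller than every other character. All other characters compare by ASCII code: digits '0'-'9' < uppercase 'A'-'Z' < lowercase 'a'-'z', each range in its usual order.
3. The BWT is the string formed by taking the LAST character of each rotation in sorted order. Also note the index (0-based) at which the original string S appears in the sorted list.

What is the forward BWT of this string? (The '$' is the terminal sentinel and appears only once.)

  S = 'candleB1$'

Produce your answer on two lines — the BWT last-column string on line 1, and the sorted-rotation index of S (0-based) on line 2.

All 9 rotations (rotation i = S[i:]+S[:i]):
  rot[0] = candleB1$
  rot[1] = andleB1$c
  rot[2] = ndleB1$ca
  rot[3] = dleB1$can
  rot[4] = leB1$cand
  rot[5] = eB1$candl
  rot[6] = B1$candle
  rot[7] = 1$candleB
  rot[8] = $candleB1
Sorted (with $ < everything):
  sorted[0] = $candleB1  (last char: '1')
  sorted[1] = 1$candleB  (last char: 'B')
  sorted[2] = B1$candle  (last char: 'e')
  sorted[3] = andleB1$c  (last char: 'c')
  sorted[4] = candleB1$  (last char: '$')
  sorted[5] = dleB1$can  (last char: 'n')
  sorted[6] = eB1$candl  (last char: 'l')
  sorted[7] = leB1$cand  (last char: 'd')
  sorted[8] = ndleB1$ca  (last char: 'a')
Last column: 1Bec$nlda
Original string S is at sorted index 4

Answer: 1Bec$nlda
4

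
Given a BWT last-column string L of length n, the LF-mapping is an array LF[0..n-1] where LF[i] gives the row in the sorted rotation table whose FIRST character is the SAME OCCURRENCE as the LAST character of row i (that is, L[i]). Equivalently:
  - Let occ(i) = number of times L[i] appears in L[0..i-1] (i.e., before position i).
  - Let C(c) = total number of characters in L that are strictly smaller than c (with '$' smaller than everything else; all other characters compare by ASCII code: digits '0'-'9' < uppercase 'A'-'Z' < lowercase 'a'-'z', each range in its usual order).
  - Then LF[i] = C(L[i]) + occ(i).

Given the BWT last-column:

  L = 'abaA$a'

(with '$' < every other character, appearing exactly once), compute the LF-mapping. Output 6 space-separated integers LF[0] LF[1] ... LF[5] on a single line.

Answer: 2 5 3 1 0 4

Derivation:
Char counts: '$':1, 'A':1, 'a':3, 'b':1
C (first-col start): C('$')=0, C('A')=1, C('a')=2, C('b')=5
L[0]='a': occ=0, LF[0]=C('a')+0=2+0=2
L[1]='b': occ=0, LF[1]=C('b')+0=5+0=5
L[2]='a': occ=1, LF[2]=C('a')+1=2+1=3
L[3]='A': occ=0, LF[3]=C('A')+0=1+0=1
L[4]='$': occ=0, LF[4]=C('$')+0=0+0=0
L[5]='a': occ=2, LF[5]=C('a')+2=2+2=4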